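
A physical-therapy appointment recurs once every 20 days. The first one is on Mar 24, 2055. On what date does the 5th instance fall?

The 5th occurrence is 4 intervals after the first: 4 × 20 = 80 days after Mar 24, 2055.
Mar has 31 days — 7 days to the end of Mar leaves 73.
Apr has 30 days (43 left).
May has 31 days (12 left).
12 days into Jun → Jun 12, 2055.

Jun 12, 2055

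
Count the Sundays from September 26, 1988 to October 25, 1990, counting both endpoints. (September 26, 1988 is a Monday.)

108

September 26, 1988 is a Monday; the first Sunday on or after it is October 2, 1988 (6 days later).
From October 2, 1988 to October 25, 1990: 90 + 365 + 298 = 753 days (rest of 1988, 1989, to October 25, 1990 in 1990).
753 ÷ 7 = 107 full weeks with remainder 4, so 107 more Sundays after the first → 108.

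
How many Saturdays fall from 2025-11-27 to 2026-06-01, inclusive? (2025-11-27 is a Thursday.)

27

2025-11-27 is a Thursday; the first Saturday on or after it is 2025-11-29 (2 days later).
From 2025-11-29 to 2026-06-01: 1 + 31 + 31 + 28 + 31 + 30 + 31 + 1 = 184 days (rest of November, December, January, February, March, April, May, June).
184 ÷ 7 = 26 full weeks with remainder 2, so 26 more Saturdays after the first → 27.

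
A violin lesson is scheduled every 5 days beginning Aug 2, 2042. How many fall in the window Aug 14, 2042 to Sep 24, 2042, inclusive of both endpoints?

Occurrences land 5·i days after Aug 2, 2042 for i = 0, 1, 2, …
Aug 14, 2042 is 12 days after the start; 12 ÷ 5 = 2 remainder 2; since the remainder is 2, round up to i = 3. First occurrence in the window: #4 on Aug 17, 2042 (3×5 = 15 days in).
Sep 24, 2042 is 53 days after the start; 53 ÷ 5 = 10 remainder 3. Last occurrence in the window: #11 on Sep 21, 2042.
Occurrences #4 through #11: 8 in total.

8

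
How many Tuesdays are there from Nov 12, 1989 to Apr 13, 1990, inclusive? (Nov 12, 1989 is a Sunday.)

Nov 12, 1989 is a Sunday; the first Tuesday on or after it is Nov 14, 1989 (2 days later).
From Nov 14, 1989 to Apr 13, 1990: 16 + 31 + 31 + 28 + 31 + 13 = 150 days (rest of Nov, Dec, Jan, Feb, Mar, Apr).
150 ÷ 7 = 21 full weeks with remainder 3, so 21 more Tuesdays after the first → 22.

22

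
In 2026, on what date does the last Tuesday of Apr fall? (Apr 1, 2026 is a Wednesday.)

Apr 28, 2026

Apr 2026 begins on a Wednesday, so the first Tuesday is Apr 7 (6 days later).
Apr 2026 has 30 days. Adding weeks: 7, 14, 21, 28 — the last one ≤ 30 is the 28th.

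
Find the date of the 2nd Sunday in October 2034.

October 2034 begins on a Sunday, so the first Sunday is October 1.
The 2nd Sunday is 1 weeks later: 1 + 7 = 8.

2034-10-08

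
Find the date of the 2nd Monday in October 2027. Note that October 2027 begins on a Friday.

11 October 2027

October 2027 begins on a Friday, so the first Monday is October 4 (3 days later).
The 2nd Monday is 1 weeks later: 4 + 7 = 11.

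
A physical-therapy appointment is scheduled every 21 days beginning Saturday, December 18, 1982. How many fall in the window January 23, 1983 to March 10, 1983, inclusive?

2

Occurrences land 21·i days after December 18, 1982 for i = 0, 1, 2, …
January 23, 1983 is 36 days after the start; 36 ÷ 21 = 1 remainder 15; since the remainder is 15, round up to i = 2. First occurrence in the window: #3 on January 29, 1983 (2×21 = 42 days in).
March 10, 1983 is 82 days after the start; 82 ÷ 21 = 3 remainder 19. Last occurrence in the window: #4 on February 19, 1983.
Occurrences #3 through #4: 2 in total.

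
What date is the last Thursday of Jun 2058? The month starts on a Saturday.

Jun 2058 begins on a Saturday, so the first Thursday is Jun 6 (5 days later).
Jun 2058 has 30 days. Adding weeks: 6, 13, 20, 27 — the last one ≤ 30 is the 27th.

Jun 27, 2058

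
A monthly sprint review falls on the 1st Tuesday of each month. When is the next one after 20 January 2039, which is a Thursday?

1 February 2039

January 2039 starts on a Saturday, so its 1st Tuesday is 4 January 2039 (3 days in).
That is not after 20 January 2039, so look at February 2039.
February 2039 starts on a Tuesday, so its 1st Tuesday is 1 February 2039.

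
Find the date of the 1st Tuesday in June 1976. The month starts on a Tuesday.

1976-06-01

June 1976 begins on a Tuesday, so the first Tuesday is June 1.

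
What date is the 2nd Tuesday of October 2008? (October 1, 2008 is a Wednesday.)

October 2008 begins on a Wednesday, so the first Tuesday is October 7 (6 days later).
The 2nd Tuesday is 1 weeks later: 7 + 7 = 14.

October 14, 2008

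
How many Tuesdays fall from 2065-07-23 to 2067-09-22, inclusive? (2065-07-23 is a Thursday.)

2065-07-23 is a Thursday; the first Tuesday on or after it is 2065-07-28 (5 days later).
From 2065-07-28 to 2067-09-22: 156 + 365 + 265 = 786 days (rest of 2065, 2066, to 2067-09-22 in 2067).
786 ÷ 7 = 112 full weeks with remainder 2, so 112 more Tuesdays after the first → 113.

113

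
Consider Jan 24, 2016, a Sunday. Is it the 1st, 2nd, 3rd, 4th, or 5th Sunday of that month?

4th

Day 24 falls in week ⌈24/7⌉ of the month.
Days 1–7 hold the 1st Sunday, 8–14 the 2nd, 15–21 the 3rd, 22–28 the 4th, 29–31 the 5th.
24 is in the range for the 4th.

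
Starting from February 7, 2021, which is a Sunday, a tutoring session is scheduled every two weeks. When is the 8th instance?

The 8th occurrence is 7 intervals after the first: 7 × 14 = 98 days after February 7, 2021.
February has 28 days — 21 days to the end of February leaves 77.
March has 31 days (46 left).
April has 30 days (16 left).
16 days into May → May 16, 2021.

May 16, 2021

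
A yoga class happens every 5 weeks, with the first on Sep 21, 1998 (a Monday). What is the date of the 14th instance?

Dec 20, 1999

The 14th occurrence is 13 intervals after the first: 13 × 35 = 455 days after Sep 21, 1998.
Sep has 30 days — 9 days to the end of Sep leaves 446.
From end of Sep to end of 1998 is 92 days (354 left).
Jan has 31 days (323 left).
Feb has 28 days (295 left).
Mar has 31 days (264 left).
Apr has 30 days (234 left).
May has 31 days (203 left).
Jun has 30 days (173 left).
Jul has 31 days (142 left).
Aug has 31 days (111 left).
Sep has 30 days (81 left).
Oct has 31 days (50 left).
Nov has 30 days (20 left).
20 days into Dec → Dec 20, 1999.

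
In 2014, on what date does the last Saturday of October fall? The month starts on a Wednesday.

25 October 2014

October 2014 begins on a Wednesday, so the first Saturday is October 4 (3 days later).
October 2014 has 31 days. Adding weeks: 4, 11, 18, 25 — the last one ≤ 31 is the 25th.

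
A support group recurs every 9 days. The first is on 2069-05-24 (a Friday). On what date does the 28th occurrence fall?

2070-01-22

The 28th occurrence is 27 intervals after the first: 27 × 9 = 243 days after 2069-05-24.
May has 31 days — 7 days to the end of May leaves 236.
June has 30 days (206 left).
July has 31 days (175 left).
August has 31 days (144 left).
September has 30 days (114 left).
October has 31 days (83 left).
November has 30 days (53 left).
December has 31 days (22 left).
22 days into January → 2070-01-22.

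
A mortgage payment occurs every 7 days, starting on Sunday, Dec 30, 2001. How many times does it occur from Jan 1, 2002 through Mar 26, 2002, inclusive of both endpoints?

Occurrences land 7·i days after Dec 30, 2001 for i = 0, 1, 2, …
Jan 1, 2002 is 2 days after the start; 2 ÷ 7 = 0 remainder 2; since the remainder is 2, round up to i = 1. First occurrence in the window: #2 on Jan 6, 2002 (1×7 = 7 days in).
Mar 26, 2002 is 86 days after the start; 86 ÷ 7 = 12 remainder 2. Last occurrence in the window: #13 on Mar 24, 2002.
Occurrences #2 through #13: 12 in total.

12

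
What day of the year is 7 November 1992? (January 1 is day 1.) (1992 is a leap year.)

Days in months before November: 31 + 29 + 31 + 30 + 31 + 30 + 31 + 31 + 30 + 31 = 305.
Plus 7 days into November → day 312.

312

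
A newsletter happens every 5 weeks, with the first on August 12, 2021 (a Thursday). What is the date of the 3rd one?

October 21, 2021

The 3rd occurrence is 2 intervals after the first: 2 × 35 = 70 days after August 12, 2021.
August has 31 days — 19 days to the end of August leaves 51.
September has 30 days (21 left).
21 days into October → October 21, 2021.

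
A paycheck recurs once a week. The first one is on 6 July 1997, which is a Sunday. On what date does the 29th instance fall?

18 January 1998

The 29th occurrence is 28 intervals after the first: 28 × 7 = 196 days after 6 July 1997.
July has 31 days — 25 days to the end of July leaves 171.
August has 31 days (140 left).
September has 30 days (110 left).
October has 31 days (79 left).
November has 30 days (49 left).
December has 31 days (18 left).
18 days into January → 18 January 1998.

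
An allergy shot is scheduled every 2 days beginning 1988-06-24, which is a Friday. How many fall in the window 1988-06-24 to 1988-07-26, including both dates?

17

Occurrences land 2·i days after 1988-06-24 for i = 0, 1, 2, …
The window opens on the start date, so the first occurrence inside is #1 on 1988-06-24.
1988-07-26 is 32 days after the start; 32 ÷ 2 = 16 remainder 0. Last occurrence in the window: #17 on 1988-07-26.
Occurrences #1 through #17: 17 in total.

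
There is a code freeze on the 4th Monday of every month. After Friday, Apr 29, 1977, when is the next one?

Apr 1977 starts on a Friday; its first Monday is the 4th, so the 4th Monday is the 25th — Apr 25, 1977.
That is not after Apr 29, 1977, so look at May 1977.
May 1977 starts on a Sunday; its first Monday is the 2nd, so the 4th Monday is the 23rd — May 23, 1977.

May 23, 1977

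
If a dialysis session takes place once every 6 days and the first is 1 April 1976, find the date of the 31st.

The 31st occurrence is 30 intervals after the first: 30 × 6 = 180 days after 1 April 1976.
April has 30 days — 29 days to the end of April leaves 151.
May has 31 days (120 left).
June has 30 days (90 left).
July has 31 days (59 left).
August has 31 days (28 left).
28 days into September → 28 September 1976.

28 September 1976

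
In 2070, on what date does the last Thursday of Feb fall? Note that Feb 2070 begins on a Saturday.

Feb 27, 2070

Feb 2070 begins on a Saturday, so the first Thursday is Feb 6 (5 days later).
Feb 2070 has 28 days. Adding weeks: 6, 13, 20, 27 — the last one ≤ 28 is the 27th.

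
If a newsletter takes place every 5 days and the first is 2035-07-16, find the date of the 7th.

2035-08-15

The 7th occurrence is 6 intervals after the first: 6 × 5 = 30 days after 2035-07-16.
July has 31 days — 15 days to the end of July leaves 15.
15 days into August → 2035-08-15.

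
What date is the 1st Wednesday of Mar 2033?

Mar 2, 2033

Mar 2033 begins on a Tuesday, so the first Wednesday is Mar 2 (1 day later).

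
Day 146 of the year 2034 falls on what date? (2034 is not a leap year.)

Jan has 31 days (146 − 31 = 115 remain).
Feb has 28 days (115 − 28 = 87 remain).
Mar has 31 days (87 − 31 = 56 remain).
Apr has 30 days (56 − 30 = 26 remain).
26 into May → May 26.

May 26, 2034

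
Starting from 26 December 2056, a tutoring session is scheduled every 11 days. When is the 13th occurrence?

7 May 2057

The 13th occurrence is 12 intervals after the first: 12 × 11 = 132 days after 26 December 2056.
December has 31 days — 5 days to the end of December leaves 127.
January has 31 days (96 left).
February has 28 days (68 left).
March has 31 days (37 left).
April has 30 days (7 left).
7 days into May → 7 May 2057.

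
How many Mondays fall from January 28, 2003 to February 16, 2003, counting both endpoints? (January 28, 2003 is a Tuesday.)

2

January 28, 2003 is a Tuesday; the first Monday on or after it is February 3, 2003 (6 days later).
From February 3, 2003 to February 16, 2003 is 16 − 3 = 13 days.
13 ÷ 7 = 1 full weeks with remainder 6, so 1 more Mondays after the first → 2.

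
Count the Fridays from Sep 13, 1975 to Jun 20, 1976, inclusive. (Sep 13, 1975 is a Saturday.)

40

Sep 13, 1975 is a Saturday; the first Friday on or after it is Sep 19, 1975 (6 days later).
From Sep 19, 1975 to Jun 20, 1976: 11 + 31 + 30 + 31 + 31 + 29 + 31 + 30 + 31 + 20 = 275 days (rest of Sep, Oct, Nov, Dec, Jan, Feb, Mar, Apr, May, Jun).
275 ÷ 7 = 39 full weeks with remainder 2, so 39 more Fridays after the first → 40.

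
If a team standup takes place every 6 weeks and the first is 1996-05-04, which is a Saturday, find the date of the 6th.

1996-11-30

The 6th occurrence is 5 intervals after the first: 5 × 42 = 210 days after 1996-05-04.
May has 31 days — 27 days to the end of May leaves 183.
June has 30 days (153 left).
July has 31 days (122 left).
August has 31 days (91 left).
September has 30 days (61 left).
October has 31 days (30 left).
30 days into November → 1996-11-30.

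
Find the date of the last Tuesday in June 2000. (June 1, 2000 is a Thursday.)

27 June 2000

June 2000 begins on a Thursday, so the first Tuesday is June 6 (5 days later).
June 2000 has 30 days. Adding weeks: 6, 13, 20, 27 — the last one ≤ 30 is the 27th.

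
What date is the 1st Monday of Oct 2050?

Oct 3, 2050

Oct 2050 begins on a Saturday, so the first Monday is Oct 3 (2 days later).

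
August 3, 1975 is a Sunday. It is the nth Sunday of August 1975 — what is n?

Day 3 falls in week ⌈3/7⌉ of the month.
Days 1–7 hold the 1st Sunday, 8–14 the 2nd, 15–21 the 3rd, 22–28 the 4th, 29–31 the 5th.
3 is in the range for the 1st.

1st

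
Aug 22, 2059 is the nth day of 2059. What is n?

Days in months before Aug: 31 + 28 + 31 + 30 + 31 + 30 + 31 = 212.
Plus 22 days into Aug → day 234.

234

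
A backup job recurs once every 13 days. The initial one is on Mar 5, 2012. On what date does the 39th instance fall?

Jul 12, 2013

The 39th occurrence is 38 intervals after the first: 38 × 13 = 494 days after Mar 5, 2012.
Mar has 31 days — 26 days to the end of Mar leaves 468.
From end of Mar to end of 2012 is 275 days (193 left).
Jan has 31 days (162 left).
Feb has 28 days (134 left).
Mar has 31 days (103 left).
Apr has 30 days (73 left).
May has 31 days (42 left).
Jun has 30 days (12 left).
12 days into Jul → Jul 12, 2013.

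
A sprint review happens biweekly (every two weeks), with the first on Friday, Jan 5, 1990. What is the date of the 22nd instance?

The 22nd occurrence is 21 intervals after the first: 21 × 14 = 294 days after Jan 5, 1990.
Jan has 31 days — 26 days to the end of Jan leaves 268.
Feb has 28 days (240 left).
Mar has 31 days (209 left).
Apr has 30 days (179 left).
May has 31 days (148 left).
Jun has 30 days (118 left).
Jul has 31 days (87 left).
Aug has 31 days (56 left).
Sep has 30 days (26 left).
26 days into Oct → Oct 26, 1990.

Oct 26, 1990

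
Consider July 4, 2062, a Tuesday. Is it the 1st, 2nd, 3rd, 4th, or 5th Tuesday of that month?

Day 4 falls in week ⌈4/7⌉ of the month.
Days 1–7 hold the 1st Tuesday, 8–14 the 2nd, 15–21 the 3rd, 22–28 the 4th, 29–31 the 5th.
4 is in the range for the 1st.

1st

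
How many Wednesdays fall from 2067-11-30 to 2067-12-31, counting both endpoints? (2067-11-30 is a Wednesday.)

5

2067-11-30 is a Wednesday; the first Wednesday on or after it is 2067-11-30.
From 2067-11-30 to 2067-12-31: 0 + 31 = 31 days (rest of November, December).
31 ÷ 7 = 4 full weeks with remainder 3, so 4 more Wednesdays after the first → 5.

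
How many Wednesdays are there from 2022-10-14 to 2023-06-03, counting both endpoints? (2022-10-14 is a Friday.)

2022-10-14 is a Friday; the first Wednesday on or after it is 2022-10-19 (5 days later).
From 2022-10-19 to 2023-06-03: 12 + 30 + 31 + 31 + 28 + 31 + 30 + 31 + 3 = 227 days (rest of October, November, December, January, February, March, April, May, June).
227 ÷ 7 = 32 full weeks with remainder 3, so 32 more Wednesdays after the first → 33.

33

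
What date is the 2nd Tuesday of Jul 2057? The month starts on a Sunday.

Jul 2057 begins on a Sunday, so the first Tuesday is Jul 3 (2 days later).
The 2nd Tuesday is 1 weeks later: 3 + 7 = 10.

Jul 10, 2057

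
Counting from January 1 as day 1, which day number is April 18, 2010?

108

Days in months before April: 31 + 28 + 31 = 90.
Plus 18 days into April → day 108.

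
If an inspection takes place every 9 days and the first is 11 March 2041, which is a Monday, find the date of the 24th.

4 October 2041

The 24th occurrence is 23 intervals after the first: 23 × 9 = 207 days after 11 March 2041.
March has 31 days — 20 days to the end of March leaves 187.
April has 30 days (157 left).
May has 31 days (126 left).
June has 30 days (96 left).
July has 31 days (65 left).
August has 31 days (34 left).
September has 30 days (4 left).
4 days into October → 4 October 2041.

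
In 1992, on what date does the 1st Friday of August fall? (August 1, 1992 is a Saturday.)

1992-08-07

August 1992 begins on a Saturday, so the first Friday is August 7 (6 days later).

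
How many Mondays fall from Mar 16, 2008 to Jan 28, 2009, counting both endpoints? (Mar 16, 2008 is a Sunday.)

Mar 16, 2008 is a Sunday; the first Monday on or after it is Mar 17, 2008 (1 day later).
From Mar 17, 2008 to Jan 28, 2009: 14 + 30 + 31 + 30 + 31 + 31 + 30 + 31 + 30 + 31 + 28 = 317 days (rest of Mar, Apr, May, Jun, Jul, Aug, Sep, Oct, Nov, Dec, Jan).
317 ÷ 7 = 45 full weeks with remainder 2, so 45 more Mondays after the first → 46.

46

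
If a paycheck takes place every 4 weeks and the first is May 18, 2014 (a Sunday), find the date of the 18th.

The 18th occurrence is 17 intervals after the first: 17 × 28 = 476 days after May 18, 2014.
May has 31 days — 13 days to the end of May leaves 463.
From end of May to end of 2014 is 214 days (249 left).
Jan has 31 days (218 left).
Feb has 28 days (190 left).
Mar has 31 days (159 left).
Apr has 30 days (129 left).
May has 31 days (98 left).
Jun has 30 days (68 left).
Jul has 31 days (37 left).
Aug has 31 days (6 left).
6 days into Sep → Sep 6, 2015.

Sep 6, 2015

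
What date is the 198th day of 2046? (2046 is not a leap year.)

Jan has 31 days (198 − 31 = 167 remain).
Feb has 28 days (167 − 28 = 139 remain).
Mar has 31 days (139 − 31 = 108 remain).
Apr has 30 days (108 − 30 = 78 remain).
May has 31 days (78 − 31 = 47 remain).
Jun has 30 days (47 − 30 = 17 remain).
17 into Jul → Jul 17.

Jul 17, 2046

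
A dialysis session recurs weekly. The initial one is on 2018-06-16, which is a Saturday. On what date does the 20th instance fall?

2018-10-27

The 20th occurrence is 19 intervals after the first: 19 × 7 = 133 days after 2018-06-16.
June has 30 days — 14 days to the end of June leaves 119.
July has 31 days (88 left).
August has 31 days (57 left).
September has 30 days (27 left).
27 days into October → 2018-10-27.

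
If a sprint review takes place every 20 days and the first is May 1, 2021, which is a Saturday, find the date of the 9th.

October 8, 2021

The 9th occurrence is 8 intervals after the first: 8 × 20 = 160 days after May 1, 2021.
May has 31 days — 30 days to the end of May leaves 130.
June has 30 days (100 left).
July has 31 days (69 left).
August has 31 days (38 left).
September has 30 days (8 left).
8 days into October → October 8, 2021.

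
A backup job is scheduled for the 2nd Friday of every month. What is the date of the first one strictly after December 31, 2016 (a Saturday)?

January 13, 2017

December 2016 starts on a Thursday; its first Friday is the 2nd, so the 2nd Friday is the 9th — December 9, 2016.
That is not after December 31, 2016, so look at January 2017.
January 2017 starts on a Sunday; its first Friday is the 6th, so the 2nd Friday is the 13th — January 13, 2017.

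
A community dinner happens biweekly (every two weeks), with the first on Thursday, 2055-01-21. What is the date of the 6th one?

2055-04-01

The 6th occurrence is 5 intervals after the first: 5 × 14 = 70 days after 2055-01-21.
January has 31 days — 10 days to the end of January leaves 60.
February has 28 days (32 left).
March has 31 days (1 left).
1 day into April → 2055-04-01.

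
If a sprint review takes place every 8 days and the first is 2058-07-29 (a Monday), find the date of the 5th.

The 5th occurrence is 4 intervals after the first: 4 × 8 = 32 days after 2058-07-29.
July has 31 days — 2 days to the end of July leaves 30.
30 days into August → 2058-08-30.

2058-08-30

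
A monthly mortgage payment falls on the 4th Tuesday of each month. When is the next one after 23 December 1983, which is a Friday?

December 1983 starts on a Thursday; its first Tuesday is the 6th, so the 4th Tuesday is the 27th — 27 December 1983.
27 December 1983 is after 23 December 1983, so that is the next one.

27 December 1983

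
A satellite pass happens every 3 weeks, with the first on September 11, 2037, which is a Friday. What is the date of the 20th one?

October 15, 2038

The 20th occurrence is 19 intervals after the first: 19 × 21 = 399 days after September 11, 2037.
September has 30 days — 19 days to the end of September leaves 380.
October has 31 days (349 left).
November has 30 days (319 left).
December has 31 days (288 left).
January has 31 days (257 left).
February has 28 days (229 left).
March has 31 days (198 left).
April has 30 days (168 left).
May has 31 days (137 left).
June has 30 days (107 left).
July has 31 days (76 left).
August has 31 days (45 left).
September has 30 days (15 left).
15 days into October → October 15, 2038.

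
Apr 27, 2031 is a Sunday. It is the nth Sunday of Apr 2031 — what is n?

Day 27 falls in week ⌈27/7⌉ of the month.
Days 1–7 hold the 1st Sunday, 8–14 the 2nd, 15–21 the 3rd, 22–28 the 4th, 29–31 the 5th.
27 is in the range for the 4th.

4th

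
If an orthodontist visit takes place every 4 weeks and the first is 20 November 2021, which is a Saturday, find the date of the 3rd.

The 3rd occurrence is 2 intervals after the first: 2 × 28 = 56 days after 20 November 2021.
November has 30 days — 10 days to the end of November leaves 46.
December has 31 days (15 left).
15 days into January → 15 January 2022.

15 January 2022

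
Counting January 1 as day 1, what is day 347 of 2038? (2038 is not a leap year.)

Jan has 31 days (347 − 31 = 316 remain).
Feb has 28 days (316 − 28 = 288 remain).
Mar has 31 days (288 − 31 = 257 remain).
Apr has 30 days (257 − 30 = 227 remain).
May has 31 days (227 − 31 = 196 remain).
Jun has 30 days (196 − 30 = 166 remain).
Jul has 31 days (166 − 31 = 135 remain).
Aug has 31 days (135 − 31 = 104 remain).
Sep has 30 days (104 − 30 = 74 remain).
Oct has 31 days (74 − 31 = 43 remain).
Nov has 30 days (43 − 30 = 13 remain).
13 into Dec → Dec 13.

Dec 13, 2038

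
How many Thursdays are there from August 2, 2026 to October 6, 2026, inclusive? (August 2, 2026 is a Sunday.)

August 2, 2026 is a Sunday; the first Thursday on or after it is August 6, 2026 (4 days later).
From August 6, 2026 to October 6, 2026: 25 + 30 + 6 = 61 days (rest of August, September, October).
61 ÷ 7 = 8 full weeks with remainder 5, so 8 more Thursdays after the first → 9.

9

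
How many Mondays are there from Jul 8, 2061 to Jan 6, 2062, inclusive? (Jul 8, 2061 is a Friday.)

Jul 8, 2061 is a Friday; the first Monday on or after it is Jul 11, 2061 (3 days later).
From Jul 11, 2061 to Jan 6, 2062: 20 + 31 + 30 + 31 + 30 + 31 + 6 = 179 days (rest of Jul, Aug, Sep, Oct, Nov, Dec, Jan).
179 ÷ 7 = 25 full weeks with remainder 4, so 25 more Mondays after the first → 26.

26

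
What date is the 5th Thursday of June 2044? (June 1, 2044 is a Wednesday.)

June 30, 2044

June 2044 begins on a Wednesday, so the first Thursday is June 2 (1 day later).
The 5th Thursday is 4 weeks later: 2 + 28 = 30.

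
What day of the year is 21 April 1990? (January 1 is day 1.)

Days in months before April: 31 + 28 + 31 = 90.
Plus 21 days into April → day 111.

111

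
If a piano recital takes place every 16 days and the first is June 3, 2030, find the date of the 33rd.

October 28, 2031

The 33rd occurrence is 32 intervals after the first: 32 × 16 = 512 days after June 3, 2030.
June has 30 days — 27 days to the end of June leaves 485.
From end of June to end of 2030 is 184 days (301 left).
January has 31 days (270 left).
February has 28 days (242 left).
March has 31 days (211 left).
April has 30 days (181 left).
May has 31 days (150 left).
June has 30 days (120 left).
July has 31 days (89 left).
August has 31 days (58 left).
September has 30 days (28 left).
28 days into October → October 28, 2031.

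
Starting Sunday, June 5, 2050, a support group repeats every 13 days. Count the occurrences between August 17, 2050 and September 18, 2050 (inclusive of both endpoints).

Occurrences land 13·i days after June 5, 2050 for i = 0, 1, 2, …
August 17, 2050 is 73 days after the start; 73 ÷ 13 = 5 remainder 8; since the remainder is 8, round up to i = 6. First occurrence in the window: #7 on August 22, 2050 (6×13 = 78 days in).
September 18, 2050 is 105 days after the start; 105 ÷ 13 = 8 remainder 1. Last occurrence in the window: #9 on September 17, 2050.
Occurrences #7 through #9: 3 in total.

3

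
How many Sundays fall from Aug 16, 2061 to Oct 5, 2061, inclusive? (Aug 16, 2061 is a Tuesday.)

7

Aug 16, 2061 is a Tuesday; the first Sunday on or after it is Aug 21, 2061 (5 days later).
From Aug 21, 2061 to Oct 5, 2061: 10 + 30 + 5 = 45 days (rest of Aug, Sep, Oct).
45 ÷ 7 = 6 full weeks with remainder 3, so 6 more Sundays after the first → 7.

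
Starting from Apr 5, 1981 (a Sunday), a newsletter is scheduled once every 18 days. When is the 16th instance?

Dec 31, 1981

The 16th occurrence is 15 intervals after the first: 15 × 18 = 270 days after Apr 5, 1981.
Apr has 30 days — 25 days to the end of Apr leaves 245.
May has 31 days (214 left).
Jun has 30 days (184 left).
Jul has 31 days (153 left).
Aug has 31 days (122 left).
Sep has 30 days (92 left).
Oct has 31 days (61 left).
Nov has 30 days (31 left).
31 days into Dec → Dec 31, 1981.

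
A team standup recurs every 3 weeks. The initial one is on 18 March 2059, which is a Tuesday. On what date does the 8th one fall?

The 8th occurrence is 7 intervals after the first: 7 × 21 = 147 days after 18 March 2059.
March has 31 days — 13 days to the end of March leaves 134.
April has 30 days (104 left).
May has 31 days (73 left).
June has 30 days (43 left).
July has 31 days (12 left).
12 days into August → 12 August 2059.

12 August 2059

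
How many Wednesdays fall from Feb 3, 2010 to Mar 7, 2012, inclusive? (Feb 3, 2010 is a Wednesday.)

Feb 3, 2010 is a Wednesday; the first Wednesday on or after it is Feb 3, 2010.
From Feb 3, 2010 to Mar 7, 2012: 331 + 365 + 67 = 763 days (rest of 2010, 2011, to Mar 7, 2012 in 2012).
763 ÷ 7 = 109 full weeks with remainder 0, so 109 more Wednesdays after the first → 110.

110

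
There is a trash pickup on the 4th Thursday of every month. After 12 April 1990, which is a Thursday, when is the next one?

26 April 1990

April 1990 starts on a Sunday; its first Thursday is the 5th, so the 4th Thursday is the 26th — 26 April 1990.
26 April 1990 is after 12 April 1990, so that is the next one.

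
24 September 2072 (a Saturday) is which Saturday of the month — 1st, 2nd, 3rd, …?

Day 24 falls in week ⌈24/7⌉ of the month.
Days 1–7 hold the 1st Saturday, 8–14 the 2nd, 15–21 the 3rd, 22–28 the 4th, 29–31 the 5th.
24 is in the range for the 4th.

4th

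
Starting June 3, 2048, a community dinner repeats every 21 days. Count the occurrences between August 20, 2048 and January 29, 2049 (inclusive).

8

Occurrences land 21·i days after June 3, 2048 for i = 0, 1, 2, …
August 20, 2048 is 78 days after the start; 78 ÷ 21 = 3 remainder 15; since the remainder is 15, round up to i = 4. First occurrence in the window: #5 on August 26, 2048 (4×21 = 84 days in).
January 29, 2049 is 240 days after the start; 240 ÷ 21 = 11 remainder 9. Last occurrence in the window: #12 on January 20, 2049.
Occurrences #5 through #12: 8 in total.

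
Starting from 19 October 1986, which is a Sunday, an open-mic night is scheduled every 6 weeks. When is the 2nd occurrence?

30 November 1986

The 2nd occurrence is 1 interval after the first: 1 × 42 = 42 days after 19 October 1986.
October has 31 days — 12 days to the end of October leaves 30.
30 days into November → 30 November 1986.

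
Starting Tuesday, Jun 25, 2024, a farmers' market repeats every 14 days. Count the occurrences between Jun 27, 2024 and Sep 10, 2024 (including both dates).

5

Occurrences land 14·i days after Jun 25, 2024 for i = 0, 1, 2, …
Jun 27, 2024 is 2 days after the start; 2 ÷ 14 = 0 remainder 2; since the remainder is 2, round up to i = 1. First occurrence in the window: #2 on Jul 9, 2024 (1×14 = 14 days in).
Sep 10, 2024 is 77 days after the start; 77 ÷ 14 = 5 remainder 7. Last occurrence in the window: #6 on Sep 3, 2024.
Occurrences #2 through #6: 5 in total.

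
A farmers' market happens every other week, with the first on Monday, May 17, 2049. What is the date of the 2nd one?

May 31, 2049

The 2nd occurrence is 1 interval after the first: 1 × 14 = 14 days after May 17, 2049.
14 days later is May 31, 2049.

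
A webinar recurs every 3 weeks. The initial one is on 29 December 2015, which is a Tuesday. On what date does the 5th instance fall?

22 March 2016

The 5th occurrence is 4 intervals after the first: 4 × 21 = 84 days after 29 December 2015.
December has 31 days — 2 days to the end of December leaves 82.
January has 31 days (51 left).
February has 29 days (22 left).
22 days into March → 22 March 2016.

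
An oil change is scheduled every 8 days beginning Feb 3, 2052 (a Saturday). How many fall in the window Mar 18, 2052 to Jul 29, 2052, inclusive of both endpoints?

17

Occurrences land 8·i days after Feb 3, 2052 for i = 0, 1, 2, …
Mar 18, 2052 is 44 days after the start; 44 ÷ 8 = 5 remainder 4; since the remainder is 4, round up to i = 6. First occurrence in the window: #7 on Mar 22, 2052 (6×8 = 48 days in).
Jul 29, 2052 is 177 days after the start; 177 ÷ 8 = 22 remainder 1. Last occurrence in the window: #23 on Jul 28, 2052.
Occurrences #7 through #23: 17 in total.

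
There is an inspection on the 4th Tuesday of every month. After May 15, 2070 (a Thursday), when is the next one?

May 27, 2070

May 2070 starts on a Thursday; its first Tuesday is the 6th, so the 4th Tuesday is the 27th — May 27, 2070.
May 27, 2070 is after May 15, 2070, so that is the next one.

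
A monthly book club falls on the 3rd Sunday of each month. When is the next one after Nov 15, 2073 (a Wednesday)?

Nov 19, 2073

Nov 2073 starts on a Wednesday; its first Sunday is the 5th, so the 3rd Sunday is the 19th — Nov 19, 2073.
Nov 19, 2073 is after Nov 15, 2073, so that is the next one.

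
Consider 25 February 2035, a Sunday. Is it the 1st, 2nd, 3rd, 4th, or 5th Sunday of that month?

Day 25 falls in week ⌈25/7⌉ of the month.
Days 1–7 hold the 1st Sunday, 8–14 the 2nd, 15–21 the 3rd, 22–28 the 4th, 29–31 the 5th.
25 is in the range for the 4th.

4th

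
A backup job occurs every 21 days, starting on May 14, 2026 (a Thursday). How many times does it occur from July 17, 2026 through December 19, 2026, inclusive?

7

Occurrences land 21·i days after May 14, 2026 for i = 0, 1, 2, …
July 17, 2026 is 64 days after the start; 64 ÷ 21 = 3 remainder 1; since the remainder is 1, round up to i = 4. First occurrence in the window: #5 on August 6, 2026 (4×21 = 84 days in).
December 19, 2026 is 219 days after the start; 219 ÷ 21 = 10 remainder 9. Last occurrence in the window: #11 on December 10, 2026.
Occurrences #5 through #11: 7 in total.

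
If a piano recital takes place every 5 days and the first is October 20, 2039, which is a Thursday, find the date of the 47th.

The 47th occurrence is 46 intervals after the first: 46 × 5 = 230 days after October 20, 2039.
October has 31 days — 11 days to the end of October leaves 219.
November has 30 days (189 left).
December has 31 days (158 left).
January has 31 days (127 left).
February has 29 days (98 left).
March has 31 days (67 left).
April has 30 days (37 left).
May has 31 days (6 left).
6 days into June → June 6, 2040.

June 6, 2040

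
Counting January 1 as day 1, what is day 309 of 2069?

November 5, 2069

January has 31 days (309 − 31 = 278 remain).
February has 28 days (278 − 28 = 250 remain).
March has 31 days (250 − 31 = 219 remain).
April has 30 days (219 − 30 = 189 remain).
May has 31 days (189 − 31 = 158 remain).
June has 30 days (158 − 30 = 128 remain).
July has 31 days (128 − 31 = 97 remain).
August has 31 days (97 − 31 = 66 remain).
September has 30 days (66 − 30 = 36 remain).
October has 31 days (36 − 31 = 5 remain).
5 into November → November 5.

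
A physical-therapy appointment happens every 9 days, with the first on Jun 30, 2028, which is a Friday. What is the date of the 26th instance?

Feb 10, 2029

The 26th occurrence is 25 intervals after the first: 25 × 9 = 225 days after Jun 30, 2028.
Jun has 30 days — 0 days to the end of Jun leaves 225.
Jul has 31 days (194 left).
Aug has 31 days (163 left).
Sep has 30 days (133 left).
Oct has 31 days (102 left).
Nov has 30 days (72 left).
Dec has 31 days (41 left).
Jan has 31 days (10 left).
10 days into Feb → Feb 10, 2029.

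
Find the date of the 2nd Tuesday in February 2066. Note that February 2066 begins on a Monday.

February 2066 begins on a Monday, so the first Tuesday is February 2 (1 day later).
The 2nd Tuesday is 1 weeks later: 2 + 7 = 9.

2066-02-09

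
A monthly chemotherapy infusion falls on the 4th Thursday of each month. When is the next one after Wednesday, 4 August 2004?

26 August 2004

August 2004 starts on a Sunday; its first Thursday is the 5th, so the 4th Thursday is the 26th — 26 August 2004.
26 August 2004 is after 4 August 2004, so that is the next one.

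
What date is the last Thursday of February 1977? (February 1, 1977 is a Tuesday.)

February 1977 begins on a Tuesday, so the first Thursday is February 3 (2 days later).
February 1977 has 28 days. Adding weeks: 3, 10, 17, 24 — the last one ≤ 28 is the 24th.

24 February 1977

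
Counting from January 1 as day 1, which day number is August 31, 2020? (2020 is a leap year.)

244

Days in months before August: 31 + 29 + 31 + 30 + 31 + 30 + 31 = 213.
Plus 31 days into August → day 244.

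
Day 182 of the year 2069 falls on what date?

Jul 1, 2069

Jan has 31 days (182 − 31 = 151 remain).
Feb has 28 days (151 − 28 = 123 remain).
Mar has 31 days (123 − 31 = 92 remain).
Apr has 30 days (92 − 30 = 62 remain).
May has 31 days (62 − 31 = 31 remain).
Jun has 30 days (31 − 30 = 1 remain).
1 into Jul → Jul 1.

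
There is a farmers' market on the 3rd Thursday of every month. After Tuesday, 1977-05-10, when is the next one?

1977-05-19

May 1977 starts on a Sunday; its first Thursday is the 5th, so the 3rd Thursday is the 19th — 1977-05-19.
1977-05-19 is after 1977-05-10, so that is the next one.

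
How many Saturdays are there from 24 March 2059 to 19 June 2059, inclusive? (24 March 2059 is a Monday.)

24 March 2059 is a Monday; the first Saturday on or after it is 29 March 2059 (5 days later).
From 29 March 2059 to 19 June 2059: 2 + 30 + 31 + 19 = 82 days (rest of March, April, May, June).
82 ÷ 7 = 11 full weeks with remainder 5, so 11 more Saturdays after the first → 12.

12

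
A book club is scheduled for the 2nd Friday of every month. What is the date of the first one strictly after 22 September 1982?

8 October 1982

September 1982 starts on a Wednesday; its first Friday is the 3rd, so the 2nd Friday is the 10th — 10 September 1982.
That is not after 22 September 1982, so look at October 1982.
October 1982 starts on a Friday; its first Friday is the 1st, so the 2nd Friday is the 8th — 8 October 1982.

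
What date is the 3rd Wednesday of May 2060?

May 2060 begins on a Saturday, so the first Wednesday is May 5 (4 days later).
The 3rd Wednesday is 2 weeks later: 5 + 14 = 19.

2060-05-19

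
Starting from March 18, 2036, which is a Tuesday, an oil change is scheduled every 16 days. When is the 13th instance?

The 13th occurrence is 12 intervals after the first: 12 × 16 = 192 days after March 18, 2036.
March has 31 days — 13 days to the end of March leaves 179.
April has 30 days (149 left).
May has 31 days (118 left).
June has 30 days (88 left).
July has 31 days (57 left).
August has 31 days (26 left).
26 days into September → September 26, 2036.

September 26, 2036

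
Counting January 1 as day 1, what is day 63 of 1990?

Jan has 31 days (63 − 31 = 32 remain).
Feb has 28 days (32 − 28 = 4 remain).
4 into Mar → Mar 4.

Mar 4, 1990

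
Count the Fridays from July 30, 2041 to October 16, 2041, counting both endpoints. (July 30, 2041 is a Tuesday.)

11

July 30, 2041 is a Tuesday; the first Friday on or after it is August 2, 2041 (3 days later).
From August 2, 2041 to October 16, 2041: 29 + 30 + 16 = 75 days (rest of August, September, October).
75 ÷ 7 = 10 full weeks with remainder 5, so 10 more Fridays after the first → 11.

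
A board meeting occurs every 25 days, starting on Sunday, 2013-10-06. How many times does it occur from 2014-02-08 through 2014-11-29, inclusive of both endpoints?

Occurrences land 25·i days after 2013-10-06 for i = 0, 1, 2, …
2014-02-08 is 125 days after the start; 125 ÷ 25 = 5 remainder 0. First occurrence in the window: #6 on 2014-02-08 (5×25 = 125 days in).
2014-11-29 is 419 days after the start; 419 ÷ 25 = 16 remainder 19. Last occurrence in the window: #17 on 2014-11-10.
Occurrences #6 through #17: 12 in total.

12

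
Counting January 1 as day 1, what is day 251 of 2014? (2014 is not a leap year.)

September 8, 2014

January has 31 days (251 − 31 = 220 remain).
February has 28 days (220 − 28 = 192 remain).
March has 31 days (192 − 31 = 161 remain).
April has 30 days (161 − 30 = 131 remain).
May has 31 days (131 − 31 = 100 remain).
June has 30 days (100 − 30 = 70 remain).
July has 31 days (70 − 31 = 39 remain).
August has 31 days (39 − 31 = 8 remain).
8 into September → September 8.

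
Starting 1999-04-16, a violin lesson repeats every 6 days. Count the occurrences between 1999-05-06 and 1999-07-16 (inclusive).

Occurrences land 6·i days after 1999-04-16 for i = 0, 1, 2, …
1999-05-06 is 20 days after the start; 20 ÷ 6 = 3 remainder 2; since the remainder is 2, round up to i = 4. First occurrence in the window: #5 on 1999-05-10 (4×6 = 24 days in).
1999-07-16 is 91 days after the start; 91 ÷ 6 = 15 remainder 1. Last occurrence in the window: #16 on 1999-07-15.
Occurrences #5 through #16: 12 in total.

12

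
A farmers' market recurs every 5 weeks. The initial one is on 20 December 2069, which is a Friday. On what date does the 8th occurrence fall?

22 August 2070

The 8th occurrence is 7 intervals after the first: 7 × 35 = 245 days after 20 December 2069.
December has 31 days — 11 days to the end of December leaves 234.
January has 31 days (203 left).
February has 28 days (175 left).
March has 31 days (144 left).
April has 30 days (114 left).
May has 31 days (83 left).
June has 30 days (53 left).
July has 31 days (22 left).
22 days into August → 22 August 2070.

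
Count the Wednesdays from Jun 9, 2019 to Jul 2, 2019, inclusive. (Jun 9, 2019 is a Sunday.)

3

Jun 9, 2019 is a Sunday; the first Wednesday on or after it is Jun 12, 2019 (3 days later).
From Jun 12, 2019 to Jul 2, 2019: 18 + 2 = 20 days (rest of Jun, Jul).
20 ÷ 7 = 2 full weeks with remainder 6, so 2 more Wednesdays after the first → 3.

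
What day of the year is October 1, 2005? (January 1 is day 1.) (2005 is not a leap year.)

Days in months before October: 31 + 28 + 31 + 30 + 31 + 30 + 31 + 31 + 30 = 273.
Plus 1 day into October → day 274.

274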